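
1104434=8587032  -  7482598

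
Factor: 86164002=2^1*3^2*43^1*111323^1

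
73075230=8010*9123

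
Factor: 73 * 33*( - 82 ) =-2^1 * 3^1*11^1*41^1 * 73^1 = - 197538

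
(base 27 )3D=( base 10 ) 94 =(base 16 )5e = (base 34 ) 2q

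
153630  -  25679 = 127951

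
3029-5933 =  - 2904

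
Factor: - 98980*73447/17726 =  - 3634892030/8863= -  2^1*5^1 * 7^2*11^2*101^1 * 607^1*8863^(  -  1) 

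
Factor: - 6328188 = -2^2*3^2* 175783^1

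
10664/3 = 3554+2/3 = 3554.67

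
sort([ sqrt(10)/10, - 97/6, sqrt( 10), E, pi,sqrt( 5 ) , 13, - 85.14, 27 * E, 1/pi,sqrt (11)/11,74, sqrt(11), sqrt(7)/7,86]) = [ - 85.14, - 97/6 , sqrt(11 ) /11, sqrt (10 )/10,  1/pi, sqrt( 7)/7, sqrt( 5), E, pi, sqrt(10 ),sqrt(11),13, 27*E,  74,86]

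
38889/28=1388 + 25/28 =1388.89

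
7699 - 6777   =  922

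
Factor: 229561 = 229561^1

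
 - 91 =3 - 94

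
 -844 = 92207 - 93051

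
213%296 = 213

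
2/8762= 1/4381= 0.00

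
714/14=51 = 51.00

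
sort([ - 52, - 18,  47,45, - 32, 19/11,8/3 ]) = [  -  52, - 32, - 18,19/11,8/3 , 45, 47]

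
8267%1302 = 455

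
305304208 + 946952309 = 1252256517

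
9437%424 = 109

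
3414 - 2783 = 631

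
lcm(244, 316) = 19276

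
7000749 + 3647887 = 10648636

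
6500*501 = 3256500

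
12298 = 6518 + 5780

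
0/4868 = 0 = 0.00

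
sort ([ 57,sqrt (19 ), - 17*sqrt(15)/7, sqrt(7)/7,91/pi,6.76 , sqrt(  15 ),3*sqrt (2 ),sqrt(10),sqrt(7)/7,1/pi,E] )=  [ - 17*sqrt( 15 ) /7, 1/pi,sqrt (7)/7,sqrt( 7 ) /7,E,sqrt ( 10), sqrt( 15 ),3*sqrt(2 ), sqrt( 19), 6.76,91/pi,57 ]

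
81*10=810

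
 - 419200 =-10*41920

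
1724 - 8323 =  - 6599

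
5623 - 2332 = 3291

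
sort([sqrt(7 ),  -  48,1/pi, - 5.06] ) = [ - 48, - 5.06,1/pi, sqrt( 7)] 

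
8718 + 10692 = 19410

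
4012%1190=442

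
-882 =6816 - 7698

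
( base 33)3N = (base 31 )3t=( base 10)122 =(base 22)5c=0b1111010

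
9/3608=9/3608=0.00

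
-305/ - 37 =8 + 9/37 = 8.24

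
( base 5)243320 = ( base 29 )ARH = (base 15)2ae0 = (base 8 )21772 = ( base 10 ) 9210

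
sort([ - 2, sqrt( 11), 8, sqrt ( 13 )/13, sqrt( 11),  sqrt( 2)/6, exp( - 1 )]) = [ - 2,sqrt(2) /6, sqrt(13)/13, exp( - 1 ), sqrt(11 ), sqrt( 11), 8]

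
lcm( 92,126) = 5796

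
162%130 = 32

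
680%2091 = 680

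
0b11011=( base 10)27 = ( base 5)102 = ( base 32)r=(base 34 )r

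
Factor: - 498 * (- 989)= 2^1*3^1*23^1*43^1*83^1 = 492522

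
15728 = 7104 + 8624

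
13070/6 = 6535/3 = 2178.33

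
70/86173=70/86173 = 0.00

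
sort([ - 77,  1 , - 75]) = [-77, -75,1]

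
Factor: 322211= 419^1 * 769^1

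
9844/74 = 133 + 1/37 = 133.03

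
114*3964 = 451896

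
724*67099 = 48579676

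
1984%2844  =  1984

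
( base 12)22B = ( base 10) 323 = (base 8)503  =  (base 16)143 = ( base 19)h0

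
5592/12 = 466 = 466.00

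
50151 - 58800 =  - 8649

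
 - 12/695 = -12/695 = - 0.02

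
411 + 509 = 920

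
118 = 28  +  90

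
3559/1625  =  2 + 309/1625 = 2.19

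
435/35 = 12 + 3/7 = 12.43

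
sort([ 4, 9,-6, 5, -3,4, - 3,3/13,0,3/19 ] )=[ - 6,-3, - 3,  0 , 3/19,3/13, 4,4,5, 9] 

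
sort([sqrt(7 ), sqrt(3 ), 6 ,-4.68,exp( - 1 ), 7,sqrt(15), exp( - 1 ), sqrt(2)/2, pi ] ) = [ - 4.68,exp( - 1),exp( - 1 ), sqrt(2 )/2, sqrt( 3), sqrt(7),pi,sqrt(15), 6, 7 ]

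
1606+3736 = 5342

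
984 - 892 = 92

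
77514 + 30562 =108076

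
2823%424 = 279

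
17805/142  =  17805/142 = 125.39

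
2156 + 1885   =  4041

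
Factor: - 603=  - 3^2*67^1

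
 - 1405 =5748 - 7153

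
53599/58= 924  +  7/58=924.12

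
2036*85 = 173060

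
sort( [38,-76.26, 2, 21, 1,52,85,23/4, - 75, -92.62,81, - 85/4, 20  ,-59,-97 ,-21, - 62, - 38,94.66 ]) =[ - 97,-92.62, - 76.26, - 75, - 62,  -  59,  -  38 ,- 85/4,-21,1,2, 23/4,20 , 21,38, 52, 81, 85, 94.66] 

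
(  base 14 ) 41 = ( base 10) 57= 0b111001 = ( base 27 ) 23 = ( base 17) 36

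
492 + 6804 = 7296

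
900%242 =174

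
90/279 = 10/31 = 0.32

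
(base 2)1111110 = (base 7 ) 240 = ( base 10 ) 126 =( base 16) 7e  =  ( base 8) 176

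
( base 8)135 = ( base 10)93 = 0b1011101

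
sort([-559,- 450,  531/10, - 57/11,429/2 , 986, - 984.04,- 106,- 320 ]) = [-984.04, - 559, - 450, - 320, - 106, - 57/11,531/10,429/2,986]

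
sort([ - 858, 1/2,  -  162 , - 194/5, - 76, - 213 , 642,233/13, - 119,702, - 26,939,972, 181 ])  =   [ - 858,  -  213, - 162 , - 119 ,-76, - 194/5, - 26 , 1/2,233/13,181, 642, 702,939,972]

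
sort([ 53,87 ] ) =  [ 53,87] 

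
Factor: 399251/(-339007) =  - 157^1*263^( - 1 ) * 1289^(- 1)*2543^1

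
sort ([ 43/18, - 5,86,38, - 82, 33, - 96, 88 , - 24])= [ - 96, - 82, - 24, - 5, 43/18,33,38, 86,  88 ] 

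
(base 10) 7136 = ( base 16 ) 1BE0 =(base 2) 1101111100000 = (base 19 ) 10EB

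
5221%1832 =1557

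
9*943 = 8487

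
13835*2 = 27670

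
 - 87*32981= - 2869347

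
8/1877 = 8/1877 = 0.00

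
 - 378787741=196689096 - 575476837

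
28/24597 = 28/24597 = 0.00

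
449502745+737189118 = 1186691863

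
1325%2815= 1325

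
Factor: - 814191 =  - 3^1*7^1*137^1 * 283^1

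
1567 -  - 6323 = 7890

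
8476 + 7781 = 16257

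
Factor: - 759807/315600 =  - 2^( - 4 ) *3^2*5^( - 2 )*107^1 =- 963/400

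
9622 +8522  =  18144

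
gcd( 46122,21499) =1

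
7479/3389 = 7479/3389 = 2.21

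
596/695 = 596/695 = 0.86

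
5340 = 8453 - 3113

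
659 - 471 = 188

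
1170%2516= 1170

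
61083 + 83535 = 144618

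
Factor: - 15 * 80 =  - 1200 =- 2^4 * 3^1 *5^2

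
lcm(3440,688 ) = 3440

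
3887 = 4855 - 968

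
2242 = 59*38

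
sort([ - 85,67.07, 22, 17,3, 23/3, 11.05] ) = [ - 85,3,23/3,11.05,17, 22, 67.07 ]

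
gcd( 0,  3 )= 3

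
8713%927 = 370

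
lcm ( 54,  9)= 54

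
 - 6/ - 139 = 6/139= 0.04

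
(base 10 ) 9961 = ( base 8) 23351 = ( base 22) kch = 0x26e9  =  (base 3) 111122221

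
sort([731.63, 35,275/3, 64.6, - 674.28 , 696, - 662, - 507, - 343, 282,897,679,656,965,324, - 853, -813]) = [ - 853, - 813,  -  674.28,-662, - 507, -343,35,64.6,275/3,282,324,656,679, 696,731.63 , 897 , 965]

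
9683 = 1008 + 8675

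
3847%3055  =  792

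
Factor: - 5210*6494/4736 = -2^( - 5) * 5^1*17^1*37^( - 1 )*191^1*521^1 = -8458435/1184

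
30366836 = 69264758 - 38897922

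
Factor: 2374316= 2^2*7^1*19^1 * 4463^1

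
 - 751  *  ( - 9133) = 6858883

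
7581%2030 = 1491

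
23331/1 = 23331 = 23331.00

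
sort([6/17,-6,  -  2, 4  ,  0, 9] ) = [ - 6, - 2,0,6/17,4,9]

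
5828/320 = 18 + 17/80 = 18.21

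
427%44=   31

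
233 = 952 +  - 719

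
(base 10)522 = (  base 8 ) 1012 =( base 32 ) GA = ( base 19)189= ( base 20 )162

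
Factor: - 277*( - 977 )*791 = 214067539 = 7^1*113^1 *277^1 * 977^1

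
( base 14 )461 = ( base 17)302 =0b1101100101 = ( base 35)ot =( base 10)869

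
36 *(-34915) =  - 1256940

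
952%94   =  12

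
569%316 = 253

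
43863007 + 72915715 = 116778722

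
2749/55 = 2749/55 = 49.98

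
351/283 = 1 + 68/283 = 1.24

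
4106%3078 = 1028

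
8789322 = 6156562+2632760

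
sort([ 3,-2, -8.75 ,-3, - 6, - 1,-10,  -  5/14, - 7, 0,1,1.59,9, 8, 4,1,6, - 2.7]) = [-10, -8.75,-7,  -  6, - 3, - 2.7,-2 ,  -  1,  -  5/14,0,1,  1, 1.59,3, 4 , 6,  8, 9 ] 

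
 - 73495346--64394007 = -9101339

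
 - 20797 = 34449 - 55246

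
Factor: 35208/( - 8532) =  - 2^1*79^( - 1)*163^1 = -326/79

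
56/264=7/33 = 0.21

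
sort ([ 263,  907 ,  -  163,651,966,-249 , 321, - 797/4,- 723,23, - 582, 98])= [-723,  -  582,-249, - 797/4,-163,23,98 , 263,321, 651, 907,966]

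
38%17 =4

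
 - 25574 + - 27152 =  - 52726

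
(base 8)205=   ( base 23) 5i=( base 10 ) 133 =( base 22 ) 61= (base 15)8D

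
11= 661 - 650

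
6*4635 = 27810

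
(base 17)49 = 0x4d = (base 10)77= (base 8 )115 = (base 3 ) 2212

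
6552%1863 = 963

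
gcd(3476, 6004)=316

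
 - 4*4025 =  -  16100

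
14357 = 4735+9622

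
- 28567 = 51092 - 79659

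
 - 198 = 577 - 775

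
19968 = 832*24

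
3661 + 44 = 3705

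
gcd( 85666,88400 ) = 2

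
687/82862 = 687/82862 = 0.01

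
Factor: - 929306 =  - 2^1*7^1*41^1*1619^1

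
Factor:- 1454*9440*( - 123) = 2^6*3^1*5^1 * 41^1*59^1 * 727^1 = 1688268480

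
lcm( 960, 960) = 960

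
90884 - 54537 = 36347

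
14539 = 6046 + 8493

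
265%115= 35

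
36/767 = 36/767 = 0.05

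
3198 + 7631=10829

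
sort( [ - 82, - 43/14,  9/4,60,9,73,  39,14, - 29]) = [ - 82,- 29, - 43/14,9/4,9,14,39,60,  73 ] 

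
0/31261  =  0=0.00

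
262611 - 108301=154310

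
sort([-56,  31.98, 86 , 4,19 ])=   [  -  56,4, 19, 31.98, 86 ] 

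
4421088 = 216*20468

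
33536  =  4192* 8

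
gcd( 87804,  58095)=9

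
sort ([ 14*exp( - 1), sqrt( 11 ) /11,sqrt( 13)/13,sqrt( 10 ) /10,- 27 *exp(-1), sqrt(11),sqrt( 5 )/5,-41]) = [ - 41, - 27*exp (  -  1),  sqrt( 13) /13,sqrt( 11 ) /11,sqrt(10 )/10,sqrt( 5) /5,sqrt(11),14*exp( - 1)] 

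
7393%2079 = 1156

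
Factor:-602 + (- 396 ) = -998 = - 2^1 *499^1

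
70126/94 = 746 +1/47 = 746.02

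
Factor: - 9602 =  - 2^1*4801^1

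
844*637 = 537628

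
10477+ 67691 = 78168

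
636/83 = 636/83 =7.66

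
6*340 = 2040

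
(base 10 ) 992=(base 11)822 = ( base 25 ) 1EH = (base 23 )1K3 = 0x3E0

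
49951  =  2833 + 47118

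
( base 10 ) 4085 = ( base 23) 7GE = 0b111111110101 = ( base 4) 333311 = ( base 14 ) 16BB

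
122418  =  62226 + 60192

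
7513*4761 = 35769393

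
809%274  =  261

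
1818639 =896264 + 922375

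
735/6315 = 49/421= 0.12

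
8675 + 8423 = 17098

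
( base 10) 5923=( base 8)13443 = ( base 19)G7E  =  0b1011100100011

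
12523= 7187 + 5336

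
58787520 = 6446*9120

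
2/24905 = 2/24905  =  0.00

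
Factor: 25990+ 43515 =5^1*13901^1 = 69505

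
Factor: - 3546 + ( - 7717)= - 7^1*1609^1 = -11263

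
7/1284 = 7/1284 = 0.01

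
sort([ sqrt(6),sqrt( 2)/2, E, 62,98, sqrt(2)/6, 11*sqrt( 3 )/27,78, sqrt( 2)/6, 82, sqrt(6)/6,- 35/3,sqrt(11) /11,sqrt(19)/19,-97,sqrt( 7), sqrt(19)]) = [  -  97, - 35/3, sqrt ( 19)/19, sqrt(2 ) /6,sqrt( 2) /6,  sqrt(11) /11,sqrt(6) /6,11 * sqrt(3)/27, sqrt (2)/2,  sqrt (6),  sqrt(7),E, sqrt(19), 62, 78,82, 98 ]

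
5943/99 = 1981/33 = 60.03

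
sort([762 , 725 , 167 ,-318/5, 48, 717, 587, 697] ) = [-318/5, 48, 167 , 587, 697,717,725,762] 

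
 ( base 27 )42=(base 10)110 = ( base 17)68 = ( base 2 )1101110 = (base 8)156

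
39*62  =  2418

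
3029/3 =3029/3 = 1009.67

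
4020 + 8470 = 12490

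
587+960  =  1547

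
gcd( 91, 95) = 1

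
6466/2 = 3233  =  3233.00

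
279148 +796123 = 1075271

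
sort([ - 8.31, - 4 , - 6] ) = [ - 8.31 , - 6, - 4] 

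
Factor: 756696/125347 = 984/163 = 2^3*3^1*41^1*163^( - 1 )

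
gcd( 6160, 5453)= 7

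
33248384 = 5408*6148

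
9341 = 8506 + 835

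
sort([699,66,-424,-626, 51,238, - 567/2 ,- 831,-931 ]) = [-931, - 831,- 626,-424,-567/2,  51,66, 238 , 699]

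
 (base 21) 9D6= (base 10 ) 4248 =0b1000010011000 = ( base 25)6jn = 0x1098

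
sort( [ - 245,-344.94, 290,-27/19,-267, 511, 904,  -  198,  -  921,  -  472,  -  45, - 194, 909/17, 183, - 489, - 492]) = [ - 921,  -  492,-489, - 472,-344.94, -267, - 245,  -  198, -194, - 45,  -  27/19, 909/17,183, 290,511,  904]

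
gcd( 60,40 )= 20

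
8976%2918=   222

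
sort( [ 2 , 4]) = [2, 4]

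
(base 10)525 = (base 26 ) k5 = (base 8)1015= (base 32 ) gd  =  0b1000001101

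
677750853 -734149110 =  - 56398257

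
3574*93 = 332382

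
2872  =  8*359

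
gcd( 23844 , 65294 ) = 2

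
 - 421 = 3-424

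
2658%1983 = 675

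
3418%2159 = 1259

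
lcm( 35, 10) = 70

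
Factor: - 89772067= - 7^2*11^1 * 151^1 * 1103^1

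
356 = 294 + 62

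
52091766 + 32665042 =84756808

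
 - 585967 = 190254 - 776221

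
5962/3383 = 5962/3383 = 1.76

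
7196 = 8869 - 1673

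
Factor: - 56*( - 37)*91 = 2^3*7^2*13^1*37^1 = 188552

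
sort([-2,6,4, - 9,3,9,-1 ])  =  [  -  9, - 2, - 1, 3,4,  6,9 ] 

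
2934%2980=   2934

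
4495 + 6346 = 10841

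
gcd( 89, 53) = 1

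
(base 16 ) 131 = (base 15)155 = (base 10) 305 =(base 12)215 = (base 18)gh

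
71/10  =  71/10 = 7.10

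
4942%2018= 906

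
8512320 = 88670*96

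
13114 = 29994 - 16880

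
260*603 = 156780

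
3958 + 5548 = 9506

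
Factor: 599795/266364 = 2^( - 2)*3^( - 2 ) * 5^1*7^( - 1)*151^( - 1 )*17137^1 = 85685/38052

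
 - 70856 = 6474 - 77330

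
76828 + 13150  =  89978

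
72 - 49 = 23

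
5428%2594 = 240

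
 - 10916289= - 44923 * 243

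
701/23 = 30+11/23 = 30.48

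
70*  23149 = 1620430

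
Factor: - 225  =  -3^2*5^2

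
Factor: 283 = 283^1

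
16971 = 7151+9820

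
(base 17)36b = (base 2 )1111010100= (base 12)698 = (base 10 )980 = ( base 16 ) 3D4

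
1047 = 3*349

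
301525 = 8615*35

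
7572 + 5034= 12606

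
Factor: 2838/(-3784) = - 3/4 =- 2^(-2) * 3^1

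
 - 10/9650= - 1/965 = -0.00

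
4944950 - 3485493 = 1459457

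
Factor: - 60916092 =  - 2^2*3^1*607^1*8363^1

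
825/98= 825/98 = 8.42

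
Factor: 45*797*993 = 3^3  *  5^1*331^1*797^1 = 35613945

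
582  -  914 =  - 332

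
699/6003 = 233/2001 =0.12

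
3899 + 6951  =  10850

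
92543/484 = 8413/44 = 191.20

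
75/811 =75/811= 0.09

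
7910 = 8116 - 206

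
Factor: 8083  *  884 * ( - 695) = - 2^2 * 5^1*13^1*17^1*59^1*137^1*139^1  =  -4966033540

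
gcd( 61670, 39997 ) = 1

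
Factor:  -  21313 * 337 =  - 337^1 * 21313^1 = - 7182481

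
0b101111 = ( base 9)52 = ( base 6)115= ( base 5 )142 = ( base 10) 47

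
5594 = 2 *2797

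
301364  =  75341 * 4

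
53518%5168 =1838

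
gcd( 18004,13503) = 4501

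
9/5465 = 9/5465  =  0.00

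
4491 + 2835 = 7326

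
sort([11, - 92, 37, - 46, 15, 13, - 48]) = [ - 92,-48, - 46,11, 13, 15, 37 ]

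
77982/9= 8664+ 2/3  =  8664.67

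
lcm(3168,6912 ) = 76032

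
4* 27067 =108268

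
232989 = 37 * 6297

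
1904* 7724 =14706496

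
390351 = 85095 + 305256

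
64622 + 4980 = 69602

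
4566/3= 1522 = 1522.00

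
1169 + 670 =1839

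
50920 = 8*6365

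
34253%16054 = 2145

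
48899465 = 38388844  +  10510621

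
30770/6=15385/3= 5128.33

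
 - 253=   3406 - 3659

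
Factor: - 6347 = -11^1*577^1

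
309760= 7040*44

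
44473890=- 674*( -65985) 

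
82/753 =82/753 = 0.11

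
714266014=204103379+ 510162635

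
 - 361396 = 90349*( - 4)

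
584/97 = 584/97= 6.02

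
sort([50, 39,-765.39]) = [ - 765.39, 39,50] 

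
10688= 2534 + 8154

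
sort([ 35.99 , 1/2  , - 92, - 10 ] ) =[  -  92, - 10, 1/2, 35.99 ] 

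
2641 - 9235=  - 6594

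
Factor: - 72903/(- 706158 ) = 24301/235386  =  2^( - 1 )*3^( - 4 )*19^1*1279^1*1453^( - 1)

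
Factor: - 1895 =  - 5^1*379^1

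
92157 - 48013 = 44144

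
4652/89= 52  +  24/89= 52.27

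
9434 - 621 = 8813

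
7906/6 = 1317+2/3 = 1317.67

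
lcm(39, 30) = 390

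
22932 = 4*5733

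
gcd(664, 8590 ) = 2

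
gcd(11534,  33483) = 1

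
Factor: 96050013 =3^1* 32016671^1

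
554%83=56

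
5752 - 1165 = 4587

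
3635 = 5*727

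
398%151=96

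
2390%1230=1160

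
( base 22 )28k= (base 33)129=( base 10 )1164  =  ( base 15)529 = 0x48c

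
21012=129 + 20883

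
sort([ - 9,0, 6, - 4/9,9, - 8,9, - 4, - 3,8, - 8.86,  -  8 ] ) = [ - 9, - 8.86, - 8, - 8, - 4, - 3 , - 4/9, 0, 6,8, 9,9]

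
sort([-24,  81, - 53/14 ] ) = [ - 24, - 53/14,  81] 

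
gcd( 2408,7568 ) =344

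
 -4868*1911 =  - 9302748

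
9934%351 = 106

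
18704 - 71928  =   - 53224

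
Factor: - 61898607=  - 3^3*2292541^1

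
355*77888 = 27650240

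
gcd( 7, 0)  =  7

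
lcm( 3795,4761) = 261855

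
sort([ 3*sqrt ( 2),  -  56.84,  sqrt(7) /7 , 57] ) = [ - 56.84,sqrt(  7) /7,3*sqrt(2 ),57]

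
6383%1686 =1325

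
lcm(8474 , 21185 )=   42370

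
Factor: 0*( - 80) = 0^1= 0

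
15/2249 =15/2249 = 0.01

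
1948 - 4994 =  - 3046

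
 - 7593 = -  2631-4962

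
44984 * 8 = 359872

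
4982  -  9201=  -  4219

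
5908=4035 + 1873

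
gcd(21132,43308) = 36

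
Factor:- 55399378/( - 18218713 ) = 2^1*17^(-1 ) * 43^(-1)*307^1*24923^ ( - 1)* 90227^1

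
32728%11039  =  10650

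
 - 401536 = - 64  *6274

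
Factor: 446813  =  43^1 *10391^1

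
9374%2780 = 1034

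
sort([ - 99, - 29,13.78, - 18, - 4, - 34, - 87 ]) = [ - 99, - 87, - 34, - 29, - 18, - 4,13.78 ] 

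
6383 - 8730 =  - 2347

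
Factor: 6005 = 5^1*1201^1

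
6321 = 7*903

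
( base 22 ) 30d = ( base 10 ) 1465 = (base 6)10441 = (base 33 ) 1BD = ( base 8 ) 2671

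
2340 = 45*52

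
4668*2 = 9336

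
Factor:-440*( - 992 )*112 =48885760 = 2^12 * 5^1 * 7^1 * 11^1*31^1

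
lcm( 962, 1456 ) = 53872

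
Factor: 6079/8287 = 6079^1 *8287^( - 1 )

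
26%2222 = 26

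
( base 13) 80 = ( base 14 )76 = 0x68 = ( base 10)104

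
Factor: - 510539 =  - 31^1*43^1 * 383^1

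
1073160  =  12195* 88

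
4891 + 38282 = 43173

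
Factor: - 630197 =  - 630197^1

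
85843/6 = 14307+1/6 = 14307.17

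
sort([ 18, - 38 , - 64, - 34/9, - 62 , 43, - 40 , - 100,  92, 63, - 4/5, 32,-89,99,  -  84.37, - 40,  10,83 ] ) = [ - 100 , - 89, - 84.37, - 64,-62 ,  -  40 ,- 40, - 38, - 34/9, - 4/5 , 10,18, 32, 43 , 63,  83,92,99] 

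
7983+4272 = 12255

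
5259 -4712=547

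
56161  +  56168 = 112329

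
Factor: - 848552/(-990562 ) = 424276/495281 = 2^2*73^1*523^ (-1 )*947^(- 1 ) * 1453^1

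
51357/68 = 755 + 1/4 = 755.25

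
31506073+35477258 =66983331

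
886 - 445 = 441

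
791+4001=4792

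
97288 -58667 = 38621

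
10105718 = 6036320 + 4069398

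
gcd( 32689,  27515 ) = 1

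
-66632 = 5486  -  72118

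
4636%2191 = 254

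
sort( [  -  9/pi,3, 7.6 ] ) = [ - 9/pi,3, 7.6 ] 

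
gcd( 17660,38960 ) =20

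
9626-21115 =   -  11489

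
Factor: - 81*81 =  - 3^8 = - 6561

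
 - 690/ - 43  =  690/43 = 16.05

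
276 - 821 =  -545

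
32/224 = 1/7 = 0.14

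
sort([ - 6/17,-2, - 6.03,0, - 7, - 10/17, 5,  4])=[ - 7, - 6.03,- 2,-10/17, - 6/17,0, 4,5 ] 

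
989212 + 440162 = 1429374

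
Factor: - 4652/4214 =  - 2^1*7^( -2 )*43^( - 1)* 1163^1 = - 2326/2107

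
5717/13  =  5717/13 = 439.77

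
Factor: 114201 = 3^2*12689^1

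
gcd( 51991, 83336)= 1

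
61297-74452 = -13155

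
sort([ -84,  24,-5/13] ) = [ - 84,-5/13, 24]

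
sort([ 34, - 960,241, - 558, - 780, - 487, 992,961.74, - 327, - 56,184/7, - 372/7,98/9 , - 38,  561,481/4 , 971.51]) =[ - 960, - 780, - 558, - 487,-327, - 56, - 372/7, - 38,98/9, 184/7, 34,  481/4,241,561, 961.74 , 971.51, 992]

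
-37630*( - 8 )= 301040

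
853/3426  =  853/3426=0.25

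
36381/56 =649 + 37/56 = 649.66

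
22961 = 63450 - 40489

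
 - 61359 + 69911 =8552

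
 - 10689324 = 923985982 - 934675306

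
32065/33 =2915/3 = 971.67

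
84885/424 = 200 + 85/424=200.20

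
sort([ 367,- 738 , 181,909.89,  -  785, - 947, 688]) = [-947, - 785,  -  738, 181,367, 688, 909.89 ]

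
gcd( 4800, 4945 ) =5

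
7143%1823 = 1674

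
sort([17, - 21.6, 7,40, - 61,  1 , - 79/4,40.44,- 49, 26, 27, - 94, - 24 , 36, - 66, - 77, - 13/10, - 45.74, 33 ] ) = [-94, - 77 , - 66,  -  61, - 49 ,-45.74, - 24, - 21.6, - 79/4,-13/10, 1,7,17,26 , 27, 33,36, 40 , 40.44 ]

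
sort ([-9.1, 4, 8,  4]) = [ - 9.1,4 , 4,  8]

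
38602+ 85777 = 124379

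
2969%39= 5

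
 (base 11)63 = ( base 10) 69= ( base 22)33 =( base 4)1011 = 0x45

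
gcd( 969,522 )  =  3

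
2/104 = 1/52 =0.02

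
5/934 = 5/934 = 0.01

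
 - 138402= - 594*233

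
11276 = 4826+6450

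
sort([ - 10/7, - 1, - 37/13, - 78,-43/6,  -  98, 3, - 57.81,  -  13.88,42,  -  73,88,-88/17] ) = [-98,  -  78,-73,-57.81,-13.88, - 43/6, - 88/17, - 37/13,-10/7,-1, 3 , 42,  88 ] 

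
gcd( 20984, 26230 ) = 5246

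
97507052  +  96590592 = 194097644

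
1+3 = 4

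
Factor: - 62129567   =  - 83^1*97^1 * 7717^1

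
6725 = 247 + 6478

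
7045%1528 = 933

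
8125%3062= 2001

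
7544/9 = 838+2/9 = 838.22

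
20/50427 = 20/50427 = 0.00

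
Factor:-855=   -3^2*5^1*19^1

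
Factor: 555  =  3^1*5^1 * 37^1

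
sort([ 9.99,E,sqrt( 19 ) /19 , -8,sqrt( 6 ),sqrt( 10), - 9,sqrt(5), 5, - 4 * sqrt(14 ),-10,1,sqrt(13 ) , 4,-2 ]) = [- 4*sqrt( 14), - 10, - 9,-8,- 2,sqrt( 19) /19, 1, sqrt( 5),sqrt(6), E, sqrt( 10 ), sqrt( 13),4,5,9.99] 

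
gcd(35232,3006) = 6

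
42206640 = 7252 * 5820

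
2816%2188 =628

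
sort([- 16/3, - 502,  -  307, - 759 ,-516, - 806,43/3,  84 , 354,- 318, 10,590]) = [ - 806, - 759, - 516, - 502, - 318, - 307, - 16/3, 10, 43/3,  84,  354, 590 ] 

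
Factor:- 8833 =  - 11^2 *73^1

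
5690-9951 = -4261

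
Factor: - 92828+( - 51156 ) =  - 143984 = - 2^4*8999^1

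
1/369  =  1/369  =  0.00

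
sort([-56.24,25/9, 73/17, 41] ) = [ - 56.24 , 25/9,73/17,41 ] 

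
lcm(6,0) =0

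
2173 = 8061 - 5888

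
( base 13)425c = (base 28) BKJ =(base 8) 21763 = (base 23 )h93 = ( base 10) 9203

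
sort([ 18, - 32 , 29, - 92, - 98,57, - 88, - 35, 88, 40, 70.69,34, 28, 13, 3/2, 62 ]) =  [ - 98, - 92, - 88, - 35, - 32,  3/2, 13, 18, 28, 29, 34, 40, 57,  62, 70.69, 88 ] 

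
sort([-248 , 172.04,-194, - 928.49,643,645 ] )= [ - 928.49, - 248,-194,172.04, 643, 645 ] 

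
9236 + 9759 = 18995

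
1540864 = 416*3704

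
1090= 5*218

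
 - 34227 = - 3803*9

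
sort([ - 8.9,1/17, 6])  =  [ - 8.9 , 1/17, 6]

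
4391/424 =4391/424 = 10.36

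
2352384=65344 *36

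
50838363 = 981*51823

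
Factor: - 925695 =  - 3^3*5^1*6857^1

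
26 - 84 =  - 58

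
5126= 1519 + 3607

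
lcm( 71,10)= 710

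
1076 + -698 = 378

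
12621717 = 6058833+6562884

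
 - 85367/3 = -85367/3 = - 28455.67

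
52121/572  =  91+69/572 = 91.12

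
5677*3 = 17031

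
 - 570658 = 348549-919207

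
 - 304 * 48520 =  - 14750080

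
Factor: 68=2^2*17^1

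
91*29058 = 2644278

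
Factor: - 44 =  - 2^2*11^1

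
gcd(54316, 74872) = 4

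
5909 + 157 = 6066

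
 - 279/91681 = -279/91681 = - 0.00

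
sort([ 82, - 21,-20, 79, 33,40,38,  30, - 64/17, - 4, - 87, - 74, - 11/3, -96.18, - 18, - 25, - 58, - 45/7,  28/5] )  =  [ - 96.18, - 87, - 74, - 58, - 25 ,-21,-20, - 18,-45/7, - 4, - 64/17,  -  11/3, 28/5,30,33,38,  40,79, 82]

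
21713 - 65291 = -43578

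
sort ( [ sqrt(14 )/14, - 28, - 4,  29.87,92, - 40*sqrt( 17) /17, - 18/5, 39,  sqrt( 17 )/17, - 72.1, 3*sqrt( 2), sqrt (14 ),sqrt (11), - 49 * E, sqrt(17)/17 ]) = [ - 49*E, - 72.1, -28, - 40*sqrt( 17)/17 , - 4, - 18/5,sqrt(17)/17, sqrt( 17)/17, sqrt(14 )/14, sqrt(11 ),sqrt( 14), 3*sqrt(2 ), 29.87,39,92 ]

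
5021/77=65+16/77 = 65.21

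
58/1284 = 29/642= 0.05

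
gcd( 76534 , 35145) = 1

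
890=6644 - 5754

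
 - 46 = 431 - 477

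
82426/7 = 82426/7 = 11775.14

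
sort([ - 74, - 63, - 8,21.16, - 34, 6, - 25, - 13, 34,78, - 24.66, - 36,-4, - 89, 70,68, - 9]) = [ - 89 , - 74, - 63, - 36,-34, - 25,- 24.66, - 13, - 9, - 8, - 4, 6, 21.16,  34, 68, 70, 78 ] 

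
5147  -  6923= - 1776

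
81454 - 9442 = 72012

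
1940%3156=1940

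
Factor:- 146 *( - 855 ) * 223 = 2^1*3^2 * 5^1* 19^1*73^1*223^1= 27837090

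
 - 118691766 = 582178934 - 700870700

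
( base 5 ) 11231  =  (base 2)1100110000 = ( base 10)816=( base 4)30300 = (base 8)1460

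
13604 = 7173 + 6431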